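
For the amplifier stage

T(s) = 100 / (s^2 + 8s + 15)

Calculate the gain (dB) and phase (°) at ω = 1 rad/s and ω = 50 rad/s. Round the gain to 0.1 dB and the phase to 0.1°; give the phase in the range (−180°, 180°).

Substitute s = j1:
Numerator: 100 = 100 + j0
Denominator: (j1)^2 + 8(j1) + 15 = 14 + j8
|N| = √(100² + 0²) ≈ 100, ∠N ≈ 0.00°
|D| = √(14² + 8²) ≈ 16.125, ∠D ≈ 29.74°
|T| = 100 / 16.125 ≈ 6.2016
Gain = 20 log₁₀(6.2016) ≈ 15.85 dB
∠T = 0.00° − 29.74° = -29.74°

Substitute s = j50:
Numerator: 100 = 100 + j0
Denominator: (j50)^2 + 8(j50) + 15 = -2485 + j400
|N| = √(100² + 0²) ≈ 100, ∠N ≈ 0.00°
|D| = √(2485² + 400²) ≈ 2517, ∠D ≈ 170.86°
|T| = 100 / 2517 ≈ 0.03973
Gain = 20 log₁₀(0.03973) ≈ -28.02 dB
∠T = 0.00° − 170.86° = -170.86°

ω = 1: 15.9 dB, -29.7°; ω = 50: -28.0 dB, -170.9°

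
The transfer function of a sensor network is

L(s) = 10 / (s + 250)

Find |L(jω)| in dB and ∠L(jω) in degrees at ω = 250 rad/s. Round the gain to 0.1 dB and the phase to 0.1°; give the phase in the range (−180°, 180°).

Substitute s = j250:
Numerator: 10 = 10 + j0
Denominator: (j250) + 250 = 250 + j250
|N| = √(10² + 0²) ≈ 10, ∠N ≈ 0.00°
|D| = √(250² + 250²) ≈ 353.55, ∠D ≈ 45.00°
|L| = 10 / 353.55 ≈ 0.028285
Gain = 20 log₁₀(0.028285) ≈ -30.97 dB
∠L = 0.00° − 45.00° = -45.00°

-31.0 dB, -45.0°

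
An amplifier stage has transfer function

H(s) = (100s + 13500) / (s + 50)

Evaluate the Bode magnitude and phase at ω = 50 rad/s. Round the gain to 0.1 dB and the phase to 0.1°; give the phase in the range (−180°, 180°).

46.2 dB, -24.7°

Substitute s = j50:
Numerator: 100(j50) + 13500 = 13500 + j5000
Denominator: (j50) + 50 = 50 + j50
|N| = √(13500² + 5000²) ≈ 14396, ∠N ≈ 20.32°
|D| = √(50² + 50²) ≈ 70.711, ∠D ≈ 45.00°
|H| = 14396 / 70.711 ≈ 203.59
Gain = 20 log₁₀(203.59) ≈ 46.18 dB
∠H = 20.32° − 45.00° = -24.68°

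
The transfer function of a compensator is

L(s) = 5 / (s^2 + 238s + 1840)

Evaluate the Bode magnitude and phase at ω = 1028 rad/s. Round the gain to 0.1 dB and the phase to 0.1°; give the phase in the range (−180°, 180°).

Substitute s = j1028:
Numerator: 5 = 5 + j0
Denominator: (j1028)^2 + 238(j1028) + 1840 = -1054944 + j244664
|N| = √(5² + 0²) ≈ 5, ∠N ≈ 0.00°
|D| = √(1054944² + 244664²) ≈ 1.0829e+06, ∠D ≈ 166.94°
|L| = 5 / 1.0829e+06 ≈ 4.6172e-06
Gain = 20 log₁₀(4.6172e-06) ≈ -106.71 dB
∠L = 0.00° − 166.94° = -166.94°

-106.7 dB, -166.9°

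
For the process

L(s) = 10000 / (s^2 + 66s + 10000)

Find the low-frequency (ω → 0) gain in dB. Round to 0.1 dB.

L(0) = 10000 / 10000 = 1
20 log₁₀(1) ≈ 0.00 dB

0.0 dB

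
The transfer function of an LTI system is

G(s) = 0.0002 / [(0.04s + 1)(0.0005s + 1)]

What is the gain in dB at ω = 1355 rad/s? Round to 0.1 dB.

-110.3 dB

At ω = 1355 rad/s:
pole (1 + j1355·0.04) = 1 + j54.2 → |·| ≈ 54.209, ∠ ≈ 88.94°
pole (1 + j1355·0.0005) = 1 + j0.6775 → |·| ≈ 1.2079, ∠ ≈ 34.12°
|G| = 0.0002 · 1 / (54.209 · 1.2079) ≈ 3.0544e-06
Gain = 20 log₁₀(3.0544e-06) ≈ -110.30 dB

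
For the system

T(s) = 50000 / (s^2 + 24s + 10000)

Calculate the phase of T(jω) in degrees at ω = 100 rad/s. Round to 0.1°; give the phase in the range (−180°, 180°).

-90.0°

At s = jω = j100:
quadratic: (j100)² + 24·j100 + 10000 = 0 + j2400 → |·| ≈ 2400, ∠ ≈ 90.00°
∠T = 0.00° − 90.00° = -90.00°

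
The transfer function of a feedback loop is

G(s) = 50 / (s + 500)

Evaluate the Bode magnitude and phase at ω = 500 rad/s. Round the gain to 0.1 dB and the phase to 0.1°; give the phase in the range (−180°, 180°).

-23.0 dB, -45.0°

Substitute s = j500:
Numerator: 50 = 50 + j0
Denominator: (j500) + 500 = 500 + j500
|N| = √(50² + 0²) ≈ 50, ∠N ≈ 0.00°
|D| = √(500² + 500²) ≈ 707.11, ∠D ≈ 45.00°
|G| = 50 / 707.11 ≈ 0.07071
Gain = 20 log₁₀(0.07071) ≈ -23.01 dB
∠G = 0.00° − 45.00° = -45.00°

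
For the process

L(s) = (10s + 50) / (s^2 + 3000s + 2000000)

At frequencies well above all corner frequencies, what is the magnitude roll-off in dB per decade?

-20 dB/decade

Each pole contributes −20 dB/decade at high frequency; each zero contributes +20 dB/decade.
Net: 1 zero(s) − 2 pole(s) → -20 dB/decade.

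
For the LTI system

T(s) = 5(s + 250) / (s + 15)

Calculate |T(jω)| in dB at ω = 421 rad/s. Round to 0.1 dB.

At s = jω = j421:
zero (s+250): 250 + j421 → |·| = √(250²+421²) = √239741 ≈ 489.63, ∠ = arctan(421/250) ≈ 59.30°
pole (s+15): 15 + j421 → |·| = √(15²+421²) = √177466 ≈ 421.27, ∠ = arctan(421/15) ≈ 87.96°
|T| = 5 · 489.63 / 421.27 ≈ 5.8114
Gain = 20 log₁₀(5.8114) ≈ 15.29 dB

15.3 dB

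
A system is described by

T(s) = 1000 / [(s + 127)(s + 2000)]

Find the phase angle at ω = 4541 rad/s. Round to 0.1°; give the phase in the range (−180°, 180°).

-154.6°

At s = jω = j4541:
pole (s+127): 127 + j4541 → |·| = √(127²+4541²) = √20636810 ≈ 4542.8, ∠ = arctan(4541/127) ≈ 88.40°
pole (s+2000): 2000 + j4541 → |·| = √(2000²+4541²) = √24620681 ≈ 4961.9, ∠ = arctan(4541/2000) ≈ 66.23°
∠T = 0.00° − 154.63° = -154.63°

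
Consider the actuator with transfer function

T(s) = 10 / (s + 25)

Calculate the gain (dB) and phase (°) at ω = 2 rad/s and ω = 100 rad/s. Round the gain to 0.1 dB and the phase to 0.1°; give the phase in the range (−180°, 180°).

ω = 2: -8.0 dB, -4.6°; ω = 100: -20.3 dB, -76.0°

At s = jω = j2:
pole (s+25): 25 + j2 → |·| = √(25²+2²) = √629 ≈ 25.08, ∠ = arctan(2/25) ≈ 4.57°
|T| = 10 / 25.08 ≈ 0.39872
Gain = 20 log₁₀(0.39872) ≈ -7.99 dB
∠T = 0.00° − 4.57° = -4.57°

At s = jω = j100:
pole (s+25): 25 + j100 → |·| = √(25²+100²) = √10625 ≈ 103.08, ∠ = arctan(100/25) ≈ 75.96°
|T| = 10 / 103.08 ≈ 0.097012
Gain = 20 log₁₀(0.097012) ≈ -20.26 dB
∠T = 0.00° − 75.96° = -75.96°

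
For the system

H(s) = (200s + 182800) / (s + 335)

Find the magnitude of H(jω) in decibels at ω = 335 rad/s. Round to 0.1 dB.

Substitute s = j335:
Numerator: 200(j335) + 182800 = 182800 + j67000
Denominator: (j335) + 335 = 335 + j335
|N| = √(182800² + 67000²) ≈ 1.9469e+05, ∠N ≈ 20.13°
|D| = √(335² + 335²) ≈ 473.76, ∠D ≈ 45.00°
|H| = 1.9469e+05 / 473.76 ≈ 410.95
Gain = 20 log₁₀(410.95) ≈ 52.28 dB

52.3 dB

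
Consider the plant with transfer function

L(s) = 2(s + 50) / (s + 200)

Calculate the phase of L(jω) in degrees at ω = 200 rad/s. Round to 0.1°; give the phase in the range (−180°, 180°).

At s = jω = j200:
zero (s+50): 50 + j200 → |·| = √(50²+200²) = √42500 ≈ 206.16, ∠ = arctan(200/50) ≈ 75.96°
pole (s+200): 200 + j200 → |·| = √(200²+200²) = √80000 ≈ 282.84, ∠ = arctan(200/200) ≈ 45.00°
∠L = 75.96° − 45.00° = 30.96°

31.0°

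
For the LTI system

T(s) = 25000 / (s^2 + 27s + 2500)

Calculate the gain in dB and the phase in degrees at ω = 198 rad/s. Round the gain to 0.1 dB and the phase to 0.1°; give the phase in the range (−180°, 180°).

At s = jω = j198:
quadratic: (j198)² + 27·j198 + 2500 = -36704 + j5346 → |·| ≈ 37091, ∠ ≈ 171.71°
|T| = 25000 / 37091 ≈ 0.67402
Gain = 20 log₁₀(0.67402) ≈ -3.43 dB
∠T = 0.00° − 171.71° = -171.71°

-3.4 dB, -171.7°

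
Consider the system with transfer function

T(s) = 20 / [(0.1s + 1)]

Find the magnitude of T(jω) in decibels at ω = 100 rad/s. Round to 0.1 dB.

6.0 dB

At ω = 100 rad/s:
pole (1 + j100·0.1) = 1 + j10 → |·| ≈ 10.05, ∠ ≈ 84.29°
|T| = 20 · 1 / (10.05) ≈ 1.99
Gain = 20 log₁₀(1.99) ≈ 5.98 dB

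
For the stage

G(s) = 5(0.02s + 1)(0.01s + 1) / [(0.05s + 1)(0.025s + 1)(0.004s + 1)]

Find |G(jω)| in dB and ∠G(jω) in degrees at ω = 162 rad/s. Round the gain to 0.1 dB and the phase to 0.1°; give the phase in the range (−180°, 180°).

At ω = 162 rad/s:
zero (1 + j162·0.02) = 1 + j3.24 → |·| ≈ 3.3908, ∠ ≈ 72.85°
zero (1 + j162·0.01) = 1 + j1.62 → |·| ≈ 1.9038, ∠ ≈ 58.31°
pole (1 + j162·0.05) = 1 + j8.1 → |·| ≈ 8.1615, ∠ ≈ 82.96°
pole (1 + j162·0.025) = 1 + j4.05 → |·| ≈ 4.1716, ∠ ≈ 76.13°
pole (1 + j162·0.004) = 1 + j0.648 → |·| ≈ 1.1916, ∠ ≈ 32.94°
|G| = 5 · 3.3908 · 1.9038 / (8.1615 · 4.1716 · 1.1916) ≈ 0.79559
Gain = 20 log₁₀(0.79559) ≈ -1.99 dB
∠G = (72.85° + 58.31°) − (82.96° + 76.13° + 32.94°) = -60.87°

-2.0 dB, -60.9°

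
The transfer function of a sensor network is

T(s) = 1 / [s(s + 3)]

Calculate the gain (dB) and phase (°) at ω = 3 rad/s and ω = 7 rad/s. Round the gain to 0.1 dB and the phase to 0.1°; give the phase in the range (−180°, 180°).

ω = 3: -22.1 dB, -135.0°; ω = 7: -34.5 dB, -156.8°

At s = jω = j3:
pole (s+3): 3 + j3 → |·| = √(3²+3²) = √18 ≈ 4.2426, ∠ = arctan(3/3) ≈ 45.00°
pole at origin: |s| = 3, ∠ = 90.00° (in denominator)
|T| = 1 / 12.728 ≈ 0.078567
Gain = 20 log₁₀(0.078567) ≈ -22.10 dB
∠T = 0.00° − 135.00° = -135.00°

At s = jω = j7:
pole (s+3): 3 + j7 → |·| = √(3²+7²) = √58 ≈ 7.6158, ∠ = arctan(7/3) ≈ 66.80°
pole at origin: |s| = 7, ∠ = 90.00° (in denominator)
|T| = 1 / 53.311 ≈ 0.018758
Gain = 20 log₁₀(0.018758) ≈ -34.54 dB
∠T = 0.00° − 156.80° = -156.80°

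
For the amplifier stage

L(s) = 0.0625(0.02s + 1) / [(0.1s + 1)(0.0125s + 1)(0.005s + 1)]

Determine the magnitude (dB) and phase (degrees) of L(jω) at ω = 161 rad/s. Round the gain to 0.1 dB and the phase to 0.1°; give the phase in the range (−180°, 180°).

At ω = 161 rad/s:
zero (1 + j161·0.02) = 1 + j3.22 → |·| ≈ 3.3717, ∠ ≈ 72.75°
pole (1 + j161·0.1) = 1 + j16.1 → |·| ≈ 16.131, ∠ ≈ 86.45°
pole (1 + j161·0.0125) = 1 + j2.0125 → |·| ≈ 2.2473, ∠ ≈ 63.58°
pole (1 + j161·0.005) = 1 + j0.805 → |·| ≈ 1.2838, ∠ ≈ 38.83°
|L| = 0.0625 · 3.3717 / (16.131 · 2.2473 · 1.2838) ≈ 0.004528
Gain = 20 log₁₀(0.004528) ≈ -46.88 dB
∠L = (72.75°) − (86.45° + 63.58° + 38.83°) = -116.11°

-46.9 dB, -116.1°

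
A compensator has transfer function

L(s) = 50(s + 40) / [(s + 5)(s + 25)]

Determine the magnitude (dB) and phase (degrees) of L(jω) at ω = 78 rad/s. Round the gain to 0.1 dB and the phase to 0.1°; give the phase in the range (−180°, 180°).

-3.3 dB, -95.7°

At s = jω = j78:
zero (s+40): 40 + j78 → |·| = √(40²+78²) = √7684 ≈ 87.658, ∠ = arctan(78/40) ≈ 62.85°
pole (s+5): 5 + j78 → |·| = √(5²+78²) = √6109 ≈ 78.16, ∠ = arctan(78/5) ≈ 86.33°
pole (s+25): 25 + j78 → |·| = √(25²+78²) = √6709 ≈ 81.908, ∠ = arctan(78/25) ≈ 72.23°
|L| = 50 · 87.658 / 6401.9 ≈ 0.68462
Gain = 20 log₁₀(0.68462) ≈ -3.29 dB
∠L = 62.85° − 158.56° = -95.71°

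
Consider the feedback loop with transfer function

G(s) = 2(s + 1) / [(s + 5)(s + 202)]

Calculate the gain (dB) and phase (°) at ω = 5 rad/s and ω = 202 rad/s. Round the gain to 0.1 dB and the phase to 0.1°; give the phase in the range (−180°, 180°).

ω = 5: -42.9 dB, 32.3°; ω = 202: -43.1 dB, -43.9°

At s = jω = j5:
zero (s+1): 1 + j5 → |·| = √(1²+5²) = √26 ≈ 5.099, ∠ = arctan(5/1) ≈ 78.69°
pole (s+5): 5 + j5 → |·| = √(5²+5²) = √50 ≈ 7.0711, ∠ = arctan(5/5) ≈ 45.00°
pole (s+202): 202 + j5 → |·| = √(202²+5²) = √40829 ≈ 202.06, ∠ = arctan(5/202) ≈ 1.42°
|G| = 2 · 5.099 / 1428.8 ≈ 0.0071375
Gain = 20 log₁₀(0.0071375) ≈ -42.93 dB
∠G = 78.69° − 46.42° = 32.27°

At s = jω = j202:
zero (s+1): 1 + j202 → |·| = √(1²+202²) = √40805 ≈ 202, ∠ = arctan(202/1) ≈ 89.72°
pole (s+5): 5 + j202 → |·| = √(5²+202²) = √40829 ≈ 202.06, ∠ = arctan(202/5) ≈ 88.58°
pole (s+202): 202 + j202 → |·| = √(202²+202²) = √81608 ≈ 285.67, ∠ = arctan(202/202) ≈ 45.00°
|G| = 2 · 202 / 57722 ≈ 0.0069991
Gain = 20 log₁₀(0.0069991) ≈ -43.10 dB
∠G = 89.72° − 133.58° = -43.86°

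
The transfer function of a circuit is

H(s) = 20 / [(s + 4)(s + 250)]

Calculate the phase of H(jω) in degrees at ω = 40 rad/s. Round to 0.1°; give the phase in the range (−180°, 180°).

At s = jω = j40:
pole (s+4): 4 + j40 → |·| = √(4²+40²) = √1616 ≈ 40.2, ∠ = arctan(40/4) ≈ 84.29°
pole (s+250): 250 + j40 → |·| = √(250²+40²) = √64100 ≈ 253.18, ∠ = arctan(40/250) ≈ 9.09°
∠H = 0.00° − 93.38° = -93.38°

-93.4°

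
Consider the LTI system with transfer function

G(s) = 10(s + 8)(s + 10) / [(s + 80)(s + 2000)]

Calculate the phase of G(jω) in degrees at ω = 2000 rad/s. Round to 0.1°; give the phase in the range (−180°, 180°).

46.8°

At s = jω = j2000:
zero (s+8): 8 + j2000 → |·| = √(8²+2000²) = √4000064 ≈ 2000, ∠ = arctan(2000/8) ≈ 89.77°
zero (s+10): 10 + j2000 → |·| = √(10²+2000²) = √4000100 ≈ 2000, ∠ = arctan(2000/10) ≈ 89.71°
pole (s+80): 80 + j2000 → |·| = √(80²+2000²) = √4006400 ≈ 2001.6, ∠ = arctan(2000/80) ≈ 87.71°
pole (s+2000): 2000 + j2000 → |·| = √(2000²+2000²) = √8000000 ≈ 2828.4, ∠ = arctan(2000/2000) ≈ 45.00°
∠G = 179.48° − 132.71° = 46.77°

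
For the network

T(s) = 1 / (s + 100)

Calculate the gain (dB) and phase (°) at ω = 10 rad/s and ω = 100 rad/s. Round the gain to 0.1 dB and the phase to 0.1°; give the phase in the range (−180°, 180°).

ω = 10: -40.0 dB, -5.7°; ω = 100: -43.0 dB, -45.0°

Substitute s = j10:
Numerator: 1 = 1 + j0
Denominator: (j10) + 100 = 100 + j10
|N| = √(1² + 0²) ≈ 1, ∠N ≈ 0.00°
|D| = √(100² + 10²) ≈ 100.5, ∠D ≈ 5.71°
|T| = 1 / 100.5 ≈ 0.0099502
Gain = 20 log₁₀(0.0099502) ≈ -40.04 dB
∠T = 0.00° − 5.71° = -5.71°

Substitute s = j100:
Numerator: 1 = 1 + j0
Denominator: (j100) + 100 = 100 + j100
|N| = √(1² + 0²) ≈ 1, ∠N ≈ 0.00°
|D| = √(100² + 100²) ≈ 141.42, ∠D ≈ 45.00°
|T| = 1 / 141.42 ≈ 0.0070711
Gain = 20 log₁₀(0.0070711) ≈ -43.01 dB
∠T = 0.00° − 45.00° = -45.00°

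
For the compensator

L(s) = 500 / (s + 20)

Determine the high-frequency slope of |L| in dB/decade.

-20 dB/decade

Each pole contributes −20 dB/decade at high frequency; each zero contributes +20 dB/decade.
Net: 0 zero(s) − 1 pole(s) → -20 dB/decade.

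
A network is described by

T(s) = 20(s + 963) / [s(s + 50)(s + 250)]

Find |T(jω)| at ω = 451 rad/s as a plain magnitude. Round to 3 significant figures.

0.000202

At s = jω = j451:
zero (s+963): 963 + j451 → |·| = √(963²+451²) = √1130770 ≈ 1063.4, ∠ = arctan(451/963) ≈ 25.10°
pole (s+50): 50 + j451 → |·| = √(50²+451²) = √205901 ≈ 453.76, ∠ = arctan(451/50) ≈ 83.67°
pole (s+250): 250 + j451 → |·| = √(250²+451²) = √265901 ≈ 515.66, ∠ = arctan(451/250) ≈ 61.00°
pole at origin: |s| = 451, ∠ = 90.00° (in denominator)
|T| = 20 · 1063.4 / 1.0553e+08 ≈ 0.00020154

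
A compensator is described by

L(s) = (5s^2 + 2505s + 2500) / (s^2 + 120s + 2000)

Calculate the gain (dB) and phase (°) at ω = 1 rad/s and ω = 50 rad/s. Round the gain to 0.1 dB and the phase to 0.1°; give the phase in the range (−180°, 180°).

Substitute s = j1:
Numerator: 5(j1)^2 + 2505(j1) + 2500 = 2495 + j2505
Denominator: (j1)^2 + 120(j1) + 2000 = 1999 + j120
|N| = √(2495² + 2505²) ≈ 3535.5, ∠N ≈ 45.11°
|D| = √(1999² + 120²) ≈ 2002.6, ∠D ≈ 3.44°
|L| = 3535.5 / 2002.6 ≈ 1.7655
Gain = 20 log₁₀(1.7655) ≈ 4.94 dB
∠L = 45.11° − 3.44° = 41.67°

Substitute s = j50:
Numerator: 5(j50)^2 + 2505(j50) + 2500 = -10000 + j125250
Denominator: (j50)^2 + 120(j50) + 2000 = -500 + j6000
|N| = √(10000² + 125250²) ≈ 1.2565e+05, ∠N ≈ 94.56°
|D| = √(500² + 6000²) ≈ 6020.8, ∠D ≈ 94.76°
|L| = 1.2565e+05 / 6020.8 ≈ 20.869
Gain = 20 log₁₀(20.869) ≈ 26.39 dB
∠L = 94.56° − 94.76° = -0.20°

ω = 1: 4.9 dB, 41.7°; ω = 50: 26.4 dB, -0.2°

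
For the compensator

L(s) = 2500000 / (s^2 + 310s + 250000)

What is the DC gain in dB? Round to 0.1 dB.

L(0) = 2500000 / 250000 = 10
20 log₁₀(10) ≈ 20.00 dB

20.0 dB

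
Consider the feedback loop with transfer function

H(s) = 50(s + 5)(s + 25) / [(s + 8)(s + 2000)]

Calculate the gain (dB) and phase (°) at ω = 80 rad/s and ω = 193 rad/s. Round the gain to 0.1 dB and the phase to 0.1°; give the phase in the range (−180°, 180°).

ω = 80: 6.4 dB, 72.5°; ω = 193: 13.7 dB, 78.0°

At s = jω = j80:
zero (s+5): 5 + j80 → |·| = √(5²+80²) = √6425 ≈ 80.156, ∠ = arctan(80/5) ≈ 86.42°
zero (s+25): 25 + j80 → |·| = √(25²+80²) = √7025 ≈ 83.815, ∠ = arctan(80/25) ≈ 72.65°
pole (s+8): 8 + j80 → |·| = √(8²+80²) = √6464 ≈ 80.399, ∠ = arctan(80/8) ≈ 84.29°
pole (s+2000): 2000 + j80 → |·| = √(2000²+80²) = √4006400 ≈ 2001.6, ∠ = arctan(80/2000) ≈ 2.29°
|H| = 50 · 6718.3 / 1.6093e+05 ≈ 2.0873
Gain = 20 log₁₀(2.0873) ≈ 6.39 dB
∠H = 159.07° − 86.58° = 72.49°

At s = jω = j193:
zero (s+5): 5 + j193 → |·| = √(5²+193²) = √37274 ≈ 193.06, ∠ = arctan(193/5) ≈ 88.52°
zero (s+25): 25 + j193 → |·| = √(25²+193²) = √37874 ≈ 194.61, ∠ = arctan(193/25) ≈ 82.62°
pole (s+8): 8 + j193 → |·| = √(8²+193²) = √37313 ≈ 193.17, ∠ = arctan(193/8) ≈ 87.63°
pole (s+2000): 2000 + j193 → |·| = √(2000²+193²) = √4037249 ≈ 2009.3, ∠ = arctan(193/2000) ≈ 5.51°
|H| = 50 · 37571 / 3.8814e+05 ≈ 4.8399
Gain = 20 log₁₀(4.8399) ≈ 13.70 dB
∠H = 171.14° − 93.14° = 78.00°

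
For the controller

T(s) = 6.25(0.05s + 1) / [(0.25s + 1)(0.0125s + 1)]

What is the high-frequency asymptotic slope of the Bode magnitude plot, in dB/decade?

Each pole contributes −20 dB/decade at high frequency; each zero contributes +20 dB/decade.
Net: 1 zero(s) − 2 pole(s) → -20 dB/decade.

-20 dB/decade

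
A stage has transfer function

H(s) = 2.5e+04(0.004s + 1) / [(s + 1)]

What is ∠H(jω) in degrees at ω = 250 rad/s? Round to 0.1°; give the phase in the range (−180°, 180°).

-44.8°

At ω = 250 rad/s:
zero (1 + j250·0.004) = 1 + j1 → |·| ≈ 1.4142, ∠ ≈ 45.00°
pole (1 + j250·1) = 1 + j250 → |·| ≈ 250, ∠ ≈ 89.77°
∠H = (45.00°) − (89.77°) = -44.77°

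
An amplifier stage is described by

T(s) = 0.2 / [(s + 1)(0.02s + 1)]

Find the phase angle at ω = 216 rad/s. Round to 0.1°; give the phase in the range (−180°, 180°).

At ω = 216 rad/s:
pole (1 + j216·1) = 1 + j216 → |·| ≈ 216, ∠ ≈ 89.73°
pole (1 + j216·0.02) = 1 + j4.32 → |·| ≈ 4.4342, ∠ ≈ 76.97°
∠T = (0°) − (89.73° + 76.97°) = -166.70°

-166.7°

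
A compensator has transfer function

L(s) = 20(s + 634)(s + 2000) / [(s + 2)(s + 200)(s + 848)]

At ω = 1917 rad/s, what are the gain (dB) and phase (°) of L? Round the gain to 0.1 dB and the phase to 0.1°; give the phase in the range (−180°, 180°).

At s = jω = j1917:
zero (s+634): 634 + j1917 → |·| = √(634²+1917²) = √4076845 ≈ 2019.1, ∠ = arctan(1917/634) ≈ 71.70°
zero (s+2000): 2000 + j1917 → |·| = √(2000²+1917²) = √7674889 ≈ 2770.4, ∠ = arctan(1917/2000) ≈ 43.79°
pole (s+2): 2 + j1917 → |·| = √(2²+1917²) = √3674893 ≈ 1917, ∠ = arctan(1917/2) ≈ 89.94°
pole (s+200): 200 + j1917 → |·| = √(200²+1917²) = √3714889 ≈ 1927.4, ∠ = arctan(1917/200) ≈ 84.04°
pole (s+848): 848 + j1917 → |·| = √(848²+1917²) = √4393993 ≈ 2096.2, ∠ = arctan(1917/848) ≈ 66.14°
|L| = 20 · 5.5937e+06 / 7.7451e+09 ≈ 0.014444
Gain = 20 log₁₀(0.014444) ≈ -36.81 dB
∠L = 115.49° − 240.12° = -124.63°

-36.8 dB, -124.6°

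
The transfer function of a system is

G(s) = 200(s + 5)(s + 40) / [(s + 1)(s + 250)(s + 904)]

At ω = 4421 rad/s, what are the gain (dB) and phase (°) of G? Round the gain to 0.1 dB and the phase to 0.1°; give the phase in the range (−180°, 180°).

At s = jω = j4421:
zero (s+5): 5 + j4421 → |·| = √(5²+4421²) = √19545266 ≈ 4421, ∠ = arctan(4421/5) ≈ 89.94°
zero (s+40): 40 + j4421 → |·| = √(40²+4421²) = √19546841 ≈ 4421.2, ∠ = arctan(4421/40) ≈ 89.48°
pole (s+1): 1 + j4421 → |·| = √(1²+4421²) = √19545242 ≈ 4421, ∠ = arctan(4421/1) ≈ 89.99°
pole (s+250): 250 + j4421 → |·| = √(250²+4421²) = √19607741 ≈ 4428.1, ∠ = arctan(4421/250) ≈ 86.76°
pole (s+904): 904 + j4421 → |·| = √(904²+4421²) = √20362457 ≈ 4512.5, ∠ = arctan(4421/904) ≈ 78.44°
|G| = 200 · 1.9546e+07 / 8.834e+10 ≈ 0.044252
Gain = 20 log₁₀(0.044252) ≈ -27.08 dB
∠G = 179.42° − 255.19° = -75.77°

-27.1 dB, -75.8°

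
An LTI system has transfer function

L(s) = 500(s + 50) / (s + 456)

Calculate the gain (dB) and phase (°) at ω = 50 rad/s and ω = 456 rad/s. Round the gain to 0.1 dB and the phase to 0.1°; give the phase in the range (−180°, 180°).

At s = jω = j50:
zero (s+50): 50 + j50 → |·| = √(50²+50²) = √5000 ≈ 70.711, ∠ = arctan(50/50) ≈ 45.00°
pole (s+456): 456 + j50 → |·| = √(456²+50²) = √210436 ≈ 458.73, ∠ = arctan(50/456) ≈ 6.26°
|L| = 500 · 70.711 / 458.73 ≈ 77.073
Gain = 20 log₁₀(77.073) ≈ 37.74 dB
∠L = 45.00° − 6.26° = 38.74°

At s = jω = j456:
zero (s+50): 50 + j456 → |·| = √(50²+456²) = √210436 ≈ 458.73, ∠ = arctan(456/50) ≈ 83.74°
pole (s+456): 456 + j456 → |·| = √(456²+456²) = √415872 ≈ 644.88, ∠ = arctan(456/456) ≈ 45.00°
|L| = 500 · 458.73 / 644.88 ≈ 355.67
Gain = 20 log₁₀(355.67) ≈ 51.02 dB
∠L = 83.74° − 45.00° = 38.74°

ω = 50: 37.7 dB, 38.7°; ω = 456: 51.0 dB, 38.7°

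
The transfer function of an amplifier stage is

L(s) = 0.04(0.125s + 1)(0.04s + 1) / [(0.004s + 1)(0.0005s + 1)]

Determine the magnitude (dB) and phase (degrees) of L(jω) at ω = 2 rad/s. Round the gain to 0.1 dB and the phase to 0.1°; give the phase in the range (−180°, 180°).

At ω = 2 rad/s:
zero (1 + j2·0.125) = 1 + j0.25 → |·| ≈ 1.0308, ∠ ≈ 14.04°
zero (1 + j2·0.04) = 1 + j0.08 → |·| ≈ 1.0032, ∠ ≈ 4.57°
pole (1 + j2·0.004) = 1 + j0.008 → |·| ≈ 1, ∠ ≈ 0.46°
pole (1 + j2·0.0005) = 1 + j0.001 → |·| ≈ 1, ∠ ≈ 0.06°
|L| = 0.04 · 1.0308 · 1.0032 / (1 · 1) ≈ 0.041364
Gain = 20 log₁₀(0.041364) ≈ -27.67 dB
∠L = (14.04° + 4.57°) − (0.46° + 0.06°) = 18.09°

-27.7 dB, 18.1°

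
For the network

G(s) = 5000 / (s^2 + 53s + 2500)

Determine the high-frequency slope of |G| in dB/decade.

Each pole contributes −20 dB/decade at high frequency; each zero contributes +20 dB/decade.
Net: 0 zero(s) − 2 pole(s) → -40 dB/decade.

-40 dB/decade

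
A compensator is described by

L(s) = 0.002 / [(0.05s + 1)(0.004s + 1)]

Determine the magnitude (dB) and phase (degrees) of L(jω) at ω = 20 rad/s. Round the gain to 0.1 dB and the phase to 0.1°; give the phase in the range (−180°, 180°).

-57.0 dB, -49.6°

At ω = 20 rad/s:
pole (1 + j20·0.05) = 1 + j1 → |·| ≈ 1.4142, ∠ ≈ 45.00°
pole (1 + j20·0.004) = 1 + j0.08 → |·| ≈ 1.0032, ∠ ≈ 4.57°
|L| = 0.002 · 1 / (1.4142 · 1.0032) ≈ 0.0014097
Gain = 20 log₁₀(0.0014097) ≈ -57.02 dB
∠L = (0°) − (45.00° + 4.57°) = -49.57°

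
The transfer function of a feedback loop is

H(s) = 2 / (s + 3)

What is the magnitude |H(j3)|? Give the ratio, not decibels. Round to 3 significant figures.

At s = jω = j3:
pole (s+3): 3 + j3 → |·| = √(3²+3²) = √18 ≈ 4.2426, ∠ = arctan(3/3) ≈ 45.00°
|H| = 2 / 4.2426 ≈ 0.47141

0.471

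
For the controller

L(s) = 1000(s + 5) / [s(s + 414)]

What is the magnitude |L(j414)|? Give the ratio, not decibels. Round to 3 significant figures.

1.71

At s = jω = j414:
zero (s+5): 5 + j414 → |·| = √(5²+414²) = √171421 ≈ 414.03, ∠ = arctan(414/5) ≈ 89.31°
pole (s+414): 414 + j414 → |·| = √(414²+414²) = √342792 ≈ 585.48, ∠ = arctan(414/414) ≈ 45.00°
pole at origin: |s| = 414, ∠ = 90.00° (in denominator)
|L| = 1000 · 414.03 / 2.4239e+05 ≈ 1.7081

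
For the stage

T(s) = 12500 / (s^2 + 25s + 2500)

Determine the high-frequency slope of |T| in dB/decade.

-40 dB/decade

Each pole contributes −20 dB/decade at high frequency; each zero contributes +20 dB/decade.
Net: 0 zero(s) − 2 pole(s) → -40 dB/decade.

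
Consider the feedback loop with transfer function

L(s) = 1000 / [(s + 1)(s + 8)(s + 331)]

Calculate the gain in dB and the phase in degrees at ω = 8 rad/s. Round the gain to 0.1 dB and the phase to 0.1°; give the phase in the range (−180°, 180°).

-29.6 dB, -129.3°

At s = jω = j8:
pole (s+1): 1 + j8 → |·| = √(1²+8²) = √65 ≈ 8.0623, ∠ = arctan(8/1) ≈ 82.87°
pole (s+8): 8 + j8 → |·| = √(8²+8²) = √128 ≈ 11.314, ∠ = arctan(8/8) ≈ 45.00°
pole (s+331): 331 + j8 → |·| = √(331²+8²) = √109625 ≈ 331.1, ∠ = arctan(8/331) ≈ 1.38°
|L| = 1000 / 30202 ≈ 0.03311
Gain = 20 log₁₀(0.03311) ≈ -29.60 dB
∠L = 0.00° − 129.25° = -129.25°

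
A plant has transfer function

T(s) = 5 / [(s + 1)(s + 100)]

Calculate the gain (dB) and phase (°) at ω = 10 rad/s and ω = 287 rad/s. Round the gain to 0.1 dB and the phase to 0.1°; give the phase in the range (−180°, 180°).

ω = 10: -46.1 dB, -90.0°; ω = 287: -84.8 dB, -160.6°

At s = jω = j10:
pole (s+1): 1 + j10 → |·| = √(1²+10²) = √101 ≈ 10.05, ∠ = arctan(10/1) ≈ 84.29°
pole (s+100): 100 + j10 → |·| = √(100²+10²) = √10100 ≈ 100.5, ∠ = arctan(10/100) ≈ 5.71°
|T| = 5 / 1010 ≈ 0.0049505
Gain = 20 log₁₀(0.0049505) ≈ -46.11 dB
∠T = 0.00° − 90.00° = -90.00°

At s = jω = j287:
pole (s+1): 1 + j287 → |·| = √(1²+287²) = √82370 ≈ 287, ∠ = arctan(287/1) ≈ 89.80°
pole (s+100): 100 + j287 → |·| = √(100²+287²) = √92369 ≈ 303.92, ∠ = arctan(287/100) ≈ 70.79°
|T| = 5 / 87225 ≈ 5.7323e-05
Gain = 20 log₁₀(5.7323e-05) ≈ -84.83 dB
∠T = 0.00° − 160.59° = -160.59°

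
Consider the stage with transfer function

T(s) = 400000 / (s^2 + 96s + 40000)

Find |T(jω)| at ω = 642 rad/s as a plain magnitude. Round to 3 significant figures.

At s = jω = j642:
quadratic: (j642)² + 96·j642 + 40000 = -372164 + j61632 → |·| ≈ 3.7723e+05, ∠ ≈ 170.60°
|T| = 400000 / 3.7723e+05 ≈ 1.0604

1.06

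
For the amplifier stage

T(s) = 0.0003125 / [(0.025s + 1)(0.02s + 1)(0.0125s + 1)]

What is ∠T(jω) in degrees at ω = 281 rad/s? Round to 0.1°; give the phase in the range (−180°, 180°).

At ω = 281 rad/s:
pole (1 + j281·0.025) = 1 + j7.025 → |·| ≈ 7.0958, ∠ ≈ 81.90°
pole (1 + j281·0.02) = 1 + j5.62 → |·| ≈ 5.7083, ∠ ≈ 79.91°
pole (1 + j281·0.0125) = 1 + j3.5125 → |·| ≈ 3.6521, ∠ ≈ 74.11°
∠T = (0°) − (81.90° + 79.91° + 74.11°) = -235.92° ≡ 124.08° (principal value)

124.1°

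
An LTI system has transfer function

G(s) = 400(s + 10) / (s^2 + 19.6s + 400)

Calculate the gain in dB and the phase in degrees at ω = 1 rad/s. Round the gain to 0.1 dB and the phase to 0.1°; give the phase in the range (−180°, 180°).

20.1 dB, 2.9°

At s = jω = j1:
zero (s+10): 10 + j1 → |·| = √(10²+1²) = √101 ≈ 10.05, ∠ = arctan(1/10) ≈ 5.71°
quadratic: (j1)² + 19.6·j1 + 400 = 399 + j19.6 → |·| ≈ 399.48, ∠ ≈ 2.81°
|G| = 400 · 10.05 / 399.48 ≈ 10.063
Gain = 20 log₁₀(10.063) ≈ 20.05 dB
∠G = 5.71° − 2.81° = 2.90°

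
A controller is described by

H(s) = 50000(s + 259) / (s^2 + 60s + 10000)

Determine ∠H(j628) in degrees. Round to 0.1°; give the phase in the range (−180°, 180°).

-106.8°

At s = jω = j628:
zero (s+259): 259 + j628 → |·| = √(259²+628²) = √461465 ≈ 679.31, ∠ = arctan(628/259) ≈ 67.59°
quadratic: (j628)² + 60·j628 + 10000 = -384384 + j37680 → |·| ≈ 3.8623e+05, ∠ ≈ 174.40°
∠H = 67.59° − 174.40° = -106.81°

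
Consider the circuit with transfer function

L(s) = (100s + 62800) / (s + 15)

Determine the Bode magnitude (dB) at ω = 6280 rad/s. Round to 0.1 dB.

40.0 dB

Substitute s = j6280:
Numerator: 100(j6280) + 62800 = 62800 + j628000
Denominator: (j6280) + 15 = 15 + j6280
|N| = √(62800² + 628000²) ≈ 6.3113e+05, ∠N ≈ 84.29°
|D| = √(15² + 6280²) ≈ 6280, ∠D ≈ 89.86°
|L| = 6.3113e+05 / 6280 ≈ 100.5
Gain = 20 log₁₀(100.5) ≈ 40.04 dB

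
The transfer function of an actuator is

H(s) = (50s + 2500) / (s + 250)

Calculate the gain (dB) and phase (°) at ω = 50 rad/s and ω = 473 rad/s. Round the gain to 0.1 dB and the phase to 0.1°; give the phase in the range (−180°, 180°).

Substitute s = j50:
Numerator: 50(j50) + 2500 = 2500 + j2500
Denominator: (j50) + 250 = 250 + j50
|N| = √(2500² + 2500²) ≈ 3535.5, ∠N ≈ 45.00°
|D| = √(250² + 50²) ≈ 254.95, ∠D ≈ 11.31°
|H| = 3535.5 / 254.95 ≈ 13.867
Gain = 20 log₁₀(13.867) ≈ 22.84 dB
∠H = 45.00° − 11.31° = 33.69°

Substitute s = j473:
Numerator: 50(j473) + 2500 = 2500 + j23650
Denominator: (j473) + 250 = 250 + j473
|N| = √(2500² + 23650²) ≈ 23782, ∠N ≈ 83.97°
|D| = √(250² + 473²) ≈ 535, ∠D ≈ 62.14°
|H| = 23782 / 535 ≈ 44.452
Gain = 20 log₁₀(44.452) ≈ 32.96 dB
∠H = 83.97° − 62.14° = 21.83°

ω = 50: 22.8 dB, 33.7°; ω = 473: 33.0 dB, 21.8°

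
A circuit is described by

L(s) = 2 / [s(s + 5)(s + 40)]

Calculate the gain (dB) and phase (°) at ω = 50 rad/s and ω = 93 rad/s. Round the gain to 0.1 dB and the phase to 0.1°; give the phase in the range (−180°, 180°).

ω = 50: -98.1 dB, 134.4°; ω = 93: -112.8 dB, 116.4°

At s = jω = j50:
pole (s+5): 5 + j50 → |·| = √(5²+50²) = √2525 ≈ 50.249, ∠ = arctan(50/5) ≈ 84.29°
pole (s+40): 40 + j50 → |·| = √(40²+50²) = √4100 ≈ 64.031, ∠ = arctan(50/40) ≈ 51.34°
pole at origin: |s| = 50, ∠ = 90.00° (in denominator)
|L| = 2 / 1.6087e+05 ≈ 1.2432e-05
Gain = 20 log₁₀(1.2432e-05) ≈ -98.11 dB
∠L = 0.00° − 225.63° = -225.63° ≡ 134.37° (principal value)

At s = jω = j93:
pole (s+5): 5 + j93 → |·| = √(5²+93²) = √8674 ≈ 93.134, ∠ = arctan(93/5) ≈ 86.92°
pole (s+40): 40 + j93 → |·| = √(40²+93²) = √10249 ≈ 101.24, ∠ = arctan(93/40) ≈ 66.73°
pole at origin: |s| = 93, ∠ = 90.00° (in denominator)
|L| = 2 / 8.7689e+05 ≈ 2.2808e-06
Gain = 20 log₁₀(2.2808e-06) ≈ -112.84 dB
∠L = 0.00° − 243.65° = -243.65° ≡ 116.35° (principal value)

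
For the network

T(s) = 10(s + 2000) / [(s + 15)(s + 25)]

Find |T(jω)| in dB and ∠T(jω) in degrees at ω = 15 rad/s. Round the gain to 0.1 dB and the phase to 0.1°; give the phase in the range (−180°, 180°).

At s = jω = j15:
zero (s+2000): 2000 + j15 → |·| = √(2000²+15²) = √4000225 ≈ 2000.1, ∠ = arctan(15/2000) ≈ 0.43°
pole (s+15): 15 + j15 → |·| = √(15²+15²) = √450 ≈ 21.213, ∠ = arctan(15/15) ≈ 45.00°
pole (s+25): 25 + j15 → |·| = √(25²+15²) = √850 ≈ 29.155, ∠ = arctan(15/25) ≈ 30.96°
|T| = 10 · 2000.1 / 618.47 ≈ 32.339
Gain = 20 log₁₀(32.339) ≈ 30.19 dB
∠T = 0.43° − 75.96° = -75.53°

30.2 dB, -75.5°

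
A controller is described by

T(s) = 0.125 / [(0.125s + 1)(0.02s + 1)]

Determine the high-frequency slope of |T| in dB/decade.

-40 dB/decade

Each pole contributes −20 dB/decade at high frequency; each zero contributes +20 dB/decade.
Net: 0 zero(s) − 2 pole(s) → -40 dB/decade.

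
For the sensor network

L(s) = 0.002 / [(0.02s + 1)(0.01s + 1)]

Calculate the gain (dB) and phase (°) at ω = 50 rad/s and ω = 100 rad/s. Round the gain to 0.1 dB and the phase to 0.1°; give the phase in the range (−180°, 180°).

At ω = 50 rad/s:
pole (1 + j50·0.02) = 1 + j1 → |·| ≈ 1.4142, ∠ ≈ 45.00°
pole (1 + j50·0.01) = 1 + j0.5 → |·| ≈ 1.118, ∠ ≈ 26.57°
|L| = 0.002 · 1 / (1.4142 · 1.118) ≈ 0.001265
Gain = 20 log₁₀(0.001265) ≈ -57.96 dB
∠L = (0°) − (45.00° + 26.57°) = -71.57°

At ω = 100 rad/s:
pole (1 + j100·0.02) = 1 + j2 → |·| ≈ 2.2361, ∠ ≈ 63.43°
pole (1 + j100·0.01) = 1 + j1 → |·| ≈ 1.4142, ∠ ≈ 45.00°
|L| = 0.002 · 1 / (2.2361 · 1.4142) ≈ 0.00063245
Gain = 20 log₁₀(0.00063245) ≈ -63.98 dB
∠L = (0°) − (63.43° + 45.00°) = -108.43°

ω = 50: -58.0 dB, -71.6°; ω = 100: -64.0 dB, -108.4°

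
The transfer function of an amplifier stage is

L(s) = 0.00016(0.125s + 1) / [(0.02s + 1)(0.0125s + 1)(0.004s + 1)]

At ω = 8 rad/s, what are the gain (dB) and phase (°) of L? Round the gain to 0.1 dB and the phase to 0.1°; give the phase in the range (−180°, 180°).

At ω = 8 rad/s:
zero (1 + j8·0.125) = 1 + j1 → |·| ≈ 1.4142, ∠ ≈ 45.00°
pole (1 + j8·0.02) = 1 + j0.16 → |·| ≈ 1.0127, ∠ ≈ 9.09°
pole (1 + j8·0.0125) = 1 + j0.1 → |·| ≈ 1.005, ∠ ≈ 5.71°
pole (1 + j8·0.004) = 1 + j0.032 → |·| ≈ 1.0005, ∠ ≈ 1.83°
|L| = 0.00016 · 1.4142 / (1.0127 · 1.005 · 1.0005) ≈ 0.00022221
Gain = 20 log₁₀(0.00022221) ≈ -73.06 dB
∠L = (45.00°) − (9.09° + 5.71° + 1.83°) = 28.37°

-73.1 dB, 28.4°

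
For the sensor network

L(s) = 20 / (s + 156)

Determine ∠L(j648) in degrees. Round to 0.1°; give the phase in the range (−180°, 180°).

At s = jω = j648:
pole (s+156): 156 + j648 → |·| = √(156²+648²) = √444240 ≈ 666.51, ∠ = arctan(648/156) ≈ 76.46°
∠L = 0.00° − 76.46° = -76.46°

-76.5°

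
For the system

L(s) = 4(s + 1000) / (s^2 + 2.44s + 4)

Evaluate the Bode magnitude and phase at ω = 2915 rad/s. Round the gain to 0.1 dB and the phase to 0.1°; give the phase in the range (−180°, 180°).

-56.8 dB, -108.9°

At s = jω = j2915:
zero (s+1000): 1000 + j2915 → |·| = √(1000²+2915²) = √9497225 ≈ 3081.8, ∠ = arctan(2915/1000) ≈ 71.07°
quadratic: (j2915)² + 2.44·j2915 + 4 = -8497221 + j7112.6 → |·| ≈ 8.4972e+06, ∠ ≈ 179.95°
|L| = 4 · 3081.8 / 8.4972e+06 ≈ 0.0014507
Gain = 20 log₁₀(0.0014507) ≈ -56.77 dB
∠L = 71.07° − 179.95° = -108.88°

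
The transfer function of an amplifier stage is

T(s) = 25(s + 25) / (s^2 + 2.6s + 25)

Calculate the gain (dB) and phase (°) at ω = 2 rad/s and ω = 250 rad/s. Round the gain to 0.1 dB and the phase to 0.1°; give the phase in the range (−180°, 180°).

ω = 2: 29.2 dB, -9.3°; ω = 250: -20.0 dB, -95.1°

At s = jω = j2:
zero (s+25): 25 + j2 → |·| = √(25²+2²) = √629 ≈ 25.08, ∠ = arctan(2/25) ≈ 4.57°
quadratic: (j2)² + 2.6·j2 + 25 = 21 + j5.2 → |·| ≈ 21.634, ∠ ≈ 13.91°
|T| = 25 · 25.08 / 21.634 ≈ 28.982
Gain = 20 log₁₀(28.982) ≈ 29.24 dB
∠T = 4.57° − 13.91° = -9.34°

At s = jω = j250:
zero (s+25): 25 + j250 → |·| = √(25²+250²) = √63125 ≈ 251.25, ∠ = arctan(250/25) ≈ 84.29°
quadratic: (j250)² + 2.6·j250 + 25 = -62475 + j650 → |·| ≈ 62478, ∠ ≈ 179.40°
|T| = 25 · 251.25 / 62478 ≈ 0.10054
Gain = 20 log₁₀(0.10054) ≈ -19.95 dB
∠T = 84.29° − 179.40° = -95.11°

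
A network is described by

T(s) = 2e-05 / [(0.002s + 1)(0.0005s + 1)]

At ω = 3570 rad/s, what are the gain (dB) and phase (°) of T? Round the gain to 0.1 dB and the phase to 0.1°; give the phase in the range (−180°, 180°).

At ω = 3570 rad/s:
pole (1 + j3570·0.002) = 1 + j7.14 → |·| ≈ 7.2097, ∠ ≈ 82.03°
pole (1 + j3570·0.0005) = 1 + j1.785 → |·| ≈ 2.046, ∠ ≈ 60.74°
|T| = 2e-05 · 1 / (7.2097 · 2.046) ≈ 1.3558e-06
Gain = 20 log₁₀(1.3558e-06) ≈ -117.36 dB
∠T = (0°) − (82.03° + 60.74°) = -142.77°

-117.4 dB, -142.8°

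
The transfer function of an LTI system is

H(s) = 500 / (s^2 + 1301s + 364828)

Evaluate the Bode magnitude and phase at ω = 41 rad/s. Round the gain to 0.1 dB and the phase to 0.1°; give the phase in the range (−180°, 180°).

Substitute s = j41:
Numerator: 500 = 500 + j0
Denominator: (j41)^2 + 1301(j41) + 364828 = 363147 + j53341
|N| = √(500² + 0²) ≈ 500, ∠N ≈ 0.00°
|D| = √(363147² + 53341²) ≈ 3.6704e+05, ∠D ≈ 8.36°
|H| = 500 / 3.6704e+05 ≈ 0.0013622
Gain = 20 log₁₀(0.0013622) ≈ -57.32 dB
∠H = 0.00° − 8.36° = -8.36°

-57.3 dB, -8.4°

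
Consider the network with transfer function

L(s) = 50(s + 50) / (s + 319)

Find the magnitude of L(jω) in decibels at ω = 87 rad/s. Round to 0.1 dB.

At s = jω = j87:
zero (s+50): 50 + j87 → |·| = √(50²+87²) = √10069 ≈ 100.34, ∠ = arctan(87/50) ≈ 60.11°
pole (s+319): 319 + j87 → |·| = √(319²+87²) = √109330 ≈ 330.65, ∠ = arctan(87/319) ≈ 15.26°
|L| = 50 · 100.34 / 330.65 ≈ 15.173
Gain = 20 log₁₀(15.173) ≈ 23.62 dB

23.6 dB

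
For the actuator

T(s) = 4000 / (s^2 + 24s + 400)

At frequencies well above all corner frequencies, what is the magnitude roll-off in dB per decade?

-40 dB/decade

Each pole contributes −20 dB/decade at high frequency; each zero contributes +20 dB/decade.
Net: 0 zero(s) − 2 pole(s) → -40 dB/decade.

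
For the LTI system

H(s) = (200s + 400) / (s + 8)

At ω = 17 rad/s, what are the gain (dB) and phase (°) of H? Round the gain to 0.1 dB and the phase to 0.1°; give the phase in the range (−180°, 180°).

Substitute s = j17:
Numerator: 200(j17) + 400 = 400 + j3400
Denominator: (j17) + 8 = 8 + j17
|N| = √(400² + 3400²) ≈ 3423.4, ∠N ≈ 83.29°
|D| = √(8² + 17²) ≈ 18.788, ∠D ≈ 64.80°
|H| = 3423.4 / 18.788 ≈ 182.21
Gain = 20 log₁₀(182.21) ≈ 45.21 dB
∠H = 83.29° − 64.80° = 18.49°

45.2 dB, 18.5°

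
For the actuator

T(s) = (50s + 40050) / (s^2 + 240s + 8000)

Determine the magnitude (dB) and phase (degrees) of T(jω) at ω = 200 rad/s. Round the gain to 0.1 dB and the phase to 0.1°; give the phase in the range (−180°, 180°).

Substitute s = j200:
Numerator: 50(j200) + 40050 = 40050 + j10000
Denominator: (j200)^2 + 240(j200) + 8000 = -32000 + j48000
|N| = √(40050² + 10000²) ≈ 41280, ∠N ≈ 14.02°
|D| = √(32000² + 48000²) ≈ 57689, ∠D ≈ 123.69°
|T| = 41280 / 57689 ≈ 0.71556
Gain = 20 log₁₀(0.71556) ≈ -2.91 dB
∠T = 14.02° − 123.69° = -109.67°

-2.9 dB, -109.7°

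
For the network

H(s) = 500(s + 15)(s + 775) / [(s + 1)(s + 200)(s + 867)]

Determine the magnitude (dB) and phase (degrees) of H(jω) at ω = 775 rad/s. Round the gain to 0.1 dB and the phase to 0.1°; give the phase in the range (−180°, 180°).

-4.6 dB, -73.4°

At s = jω = j775:
zero (s+15): 15 + j775 → |·| = √(15²+775²) = √600850 ≈ 775.15, ∠ = arctan(775/15) ≈ 88.89°
zero (s+775): 775 + j775 → |·| = √(775²+775²) = √1201250 ≈ 1096, ∠ = arctan(775/775) ≈ 45.00°
pole (s+1): 1 + j775 → |·| = √(1²+775²) = √600626 ≈ 775, ∠ = arctan(775/1) ≈ 89.93°
pole (s+200): 200 + j775 → |·| = √(200²+775²) = √640625 ≈ 800.39, ∠ = arctan(775/200) ≈ 75.53°
pole (s+867): 867 + j775 → |·| = √(867²+775²) = √1352314 ≈ 1162.9, ∠ = arctan(775/867) ≈ 41.79°
|H| = 500 · 8.4956e+05 / 7.2135e+08 ≈ 0.58887
Gain = 20 log₁₀(0.58887) ≈ -4.60 dB
∠H = 133.89° − 207.25° = -73.36°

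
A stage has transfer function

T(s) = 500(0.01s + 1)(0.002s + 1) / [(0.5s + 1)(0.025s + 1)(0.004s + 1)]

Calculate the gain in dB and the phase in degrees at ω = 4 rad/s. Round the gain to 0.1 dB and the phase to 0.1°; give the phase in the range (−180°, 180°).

47.0 dB, -67.3°

At ω = 4 rad/s:
zero (1 + j4·0.01) = 1 + j0.04 → |·| ≈ 1.0008, ∠ ≈ 2.29°
zero (1 + j4·0.002) = 1 + j0.008 → |·| ≈ 1, ∠ ≈ 0.46°
pole (1 + j4·0.5) = 1 + j2 → |·| ≈ 2.2361, ∠ ≈ 63.43°
pole (1 + j4·0.025) = 1 + j0.1 → |·| ≈ 1.005, ∠ ≈ 5.71°
pole (1 + j4·0.004) = 1 + j0.016 → |·| ≈ 1.0001, ∠ ≈ 0.92°
|T| = 500 · 1.0008 · 1 / (2.2361 · 1.005 · 1.0001) ≈ 222.65
Gain = 20 log₁₀(222.65) ≈ 46.95 dB
∠T = (2.29° + 0.46°) − (63.43° + 5.71° + 0.92°) = -67.31°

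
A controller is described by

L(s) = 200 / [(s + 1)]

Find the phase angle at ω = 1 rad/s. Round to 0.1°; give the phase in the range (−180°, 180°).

At ω = 1 rad/s:
pole (1 + j1·1) = 1 + j1 → |·| ≈ 1.4142, ∠ ≈ 45.00°
∠L = (0°) − (45.00°) = -45.00°

-45.0°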